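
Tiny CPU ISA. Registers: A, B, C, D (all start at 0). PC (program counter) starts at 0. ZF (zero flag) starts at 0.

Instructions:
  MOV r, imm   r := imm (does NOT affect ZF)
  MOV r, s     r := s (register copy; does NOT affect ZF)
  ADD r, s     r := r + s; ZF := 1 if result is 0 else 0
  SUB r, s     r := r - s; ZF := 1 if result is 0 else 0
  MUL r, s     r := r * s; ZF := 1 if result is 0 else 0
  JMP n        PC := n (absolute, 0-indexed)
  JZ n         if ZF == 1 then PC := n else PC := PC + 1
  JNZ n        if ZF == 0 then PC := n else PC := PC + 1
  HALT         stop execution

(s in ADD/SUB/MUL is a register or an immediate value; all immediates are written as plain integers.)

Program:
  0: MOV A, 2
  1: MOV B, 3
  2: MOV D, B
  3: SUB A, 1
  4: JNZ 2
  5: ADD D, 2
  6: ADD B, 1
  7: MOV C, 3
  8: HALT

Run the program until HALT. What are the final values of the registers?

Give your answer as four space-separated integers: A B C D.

Step 1: PC=0 exec 'MOV A, 2'. After: A=2 B=0 C=0 D=0 ZF=0 PC=1
Step 2: PC=1 exec 'MOV B, 3'. After: A=2 B=3 C=0 D=0 ZF=0 PC=2
Step 3: PC=2 exec 'MOV D, B'. After: A=2 B=3 C=0 D=3 ZF=0 PC=3
Step 4: PC=3 exec 'SUB A, 1'. After: A=1 B=3 C=0 D=3 ZF=0 PC=4
Step 5: PC=4 exec 'JNZ 2'. After: A=1 B=3 C=0 D=3 ZF=0 PC=2
Step 6: PC=2 exec 'MOV D, B'. After: A=1 B=3 C=0 D=3 ZF=0 PC=3
Step 7: PC=3 exec 'SUB A, 1'. After: A=0 B=3 C=0 D=3 ZF=1 PC=4
Step 8: PC=4 exec 'JNZ 2'. After: A=0 B=3 C=0 D=3 ZF=1 PC=5
Step 9: PC=5 exec 'ADD D, 2'. After: A=0 B=3 C=0 D=5 ZF=0 PC=6
Step 10: PC=6 exec 'ADD B, 1'. After: A=0 B=4 C=0 D=5 ZF=0 PC=7
Step 11: PC=7 exec 'MOV C, 3'. After: A=0 B=4 C=3 D=5 ZF=0 PC=8
Step 12: PC=8 exec 'HALT'. After: A=0 B=4 C=3 D=5 ZF=0 PC=8 HALTED

Answer: 0 4 3 5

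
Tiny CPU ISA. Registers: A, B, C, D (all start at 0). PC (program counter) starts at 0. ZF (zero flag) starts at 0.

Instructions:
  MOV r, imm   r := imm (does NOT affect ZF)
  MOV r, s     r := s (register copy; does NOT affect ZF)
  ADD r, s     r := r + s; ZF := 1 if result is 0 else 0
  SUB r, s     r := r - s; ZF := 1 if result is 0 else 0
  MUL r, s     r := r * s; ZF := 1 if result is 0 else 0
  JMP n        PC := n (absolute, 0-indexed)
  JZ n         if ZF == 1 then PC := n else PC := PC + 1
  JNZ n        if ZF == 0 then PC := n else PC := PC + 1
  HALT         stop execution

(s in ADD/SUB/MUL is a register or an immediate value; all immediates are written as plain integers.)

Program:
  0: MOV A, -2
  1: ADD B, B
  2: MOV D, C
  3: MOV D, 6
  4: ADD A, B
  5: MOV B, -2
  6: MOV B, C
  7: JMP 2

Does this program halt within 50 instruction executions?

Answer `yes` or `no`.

Answer: no

Derivation:
Step 1: PC=0 exec 'MOV A, -2'. After: A=-2 B=0 C=0 D=0 ZF=0 PC=1
Step 2: PC=1 exec 'ADD B, B'. After: A=-2 B=0 C=0 D=0 ZF=1 PC=2
Step 3: PC=2 exec 'MOV D, C'. After: A=-2 B=0 C=0 D=0 ZF=1 PC=3
Step 4: PC=3 exec 'MOV D, 6'. After: A=-2 B=0 C=0 D=6 ZF=1 PC=4
Step 5: PC=4 exec 'ADD A, B'. After: A=-2 B=0 C=0 D=6 ZF=0 PC=5
Step 6: PC=5 exec 'MOV B, -2'. After: A=-2 B=-2 C=0 D=6 ZF=0 PC=6
Step 7: PC=6 exec 'MOV B, C'. After: A=-2 B=0 C=0 D=6 ZF=0 PC=7
Step 8: PC=7 exec 'JMP 2'. After: A=-2 B=0 C=0 D=6 ZF=0 PC=2
Step 9: PC=2 exec 'MOV D, C'. After: A=-2 B=0 C=0 D=0 ZF=0 PC=3
Step 10: PC=3 exec 'MOV D, 6'. After: A=-2 B=0 C=0 D=6 ZF=0 PC=4
Step 11: PC=4 exec 'ADD A, B'. After: A=-2 B=0 C=0 D=6 ZF=0 PC=5
State after step 11 equals state after step 5: the program is in a cycle of length 6 and will never halt.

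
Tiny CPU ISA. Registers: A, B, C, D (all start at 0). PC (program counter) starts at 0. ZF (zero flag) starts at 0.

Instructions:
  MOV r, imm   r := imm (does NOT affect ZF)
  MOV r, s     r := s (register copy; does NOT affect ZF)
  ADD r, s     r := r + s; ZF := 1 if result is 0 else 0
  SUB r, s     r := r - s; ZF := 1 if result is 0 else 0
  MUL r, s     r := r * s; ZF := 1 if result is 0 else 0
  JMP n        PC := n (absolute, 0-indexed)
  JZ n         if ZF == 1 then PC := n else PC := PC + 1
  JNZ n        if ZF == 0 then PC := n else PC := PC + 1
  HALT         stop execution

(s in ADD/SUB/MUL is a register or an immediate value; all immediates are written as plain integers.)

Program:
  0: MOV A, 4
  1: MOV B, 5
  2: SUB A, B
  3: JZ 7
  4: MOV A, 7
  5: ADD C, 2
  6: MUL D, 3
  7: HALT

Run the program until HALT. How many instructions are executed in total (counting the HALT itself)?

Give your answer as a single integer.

Answer: 8

Derivation:
Step 1: PC=0 exec 'MOV A, 4'. After: A=4 B=0 C=0 D=0 ZF=0 PC=1
Step 2: PC=1 exec 'MOV B, 5'. After: A=4 B=5 C=0 D=0 ZF=0 PC=2
Step 3: PC=2 exec 'SUB A, B'. After: A=-1 B=5 C=0 D=0 ZF=0 PC=3
Step 4: PC=3 exec 'JZ 7'. After: A=-1 B=5 C=0 D=0 ZF=0 PC=4
Step 5: PC=4 exec 'MOV A, 7'. After: A=7 B=5 C=0 D=0 ZF=0 PC=5
Step 6: PC=5 exec 'ADD C, 2'. After: A=7 B=5 C=2 D=0 ZF=0 PC=6
Step 7: PC=6 exec 'MUL D, 3'. After: A=7 B=5 C=2 D=0 ZF=1 PC=7
Step 8: PC=7 exec 'HALT'. After: A=7 B=5 C=2 D=0 ZF=1 PC=7 HALTED
Total instructions executed: 8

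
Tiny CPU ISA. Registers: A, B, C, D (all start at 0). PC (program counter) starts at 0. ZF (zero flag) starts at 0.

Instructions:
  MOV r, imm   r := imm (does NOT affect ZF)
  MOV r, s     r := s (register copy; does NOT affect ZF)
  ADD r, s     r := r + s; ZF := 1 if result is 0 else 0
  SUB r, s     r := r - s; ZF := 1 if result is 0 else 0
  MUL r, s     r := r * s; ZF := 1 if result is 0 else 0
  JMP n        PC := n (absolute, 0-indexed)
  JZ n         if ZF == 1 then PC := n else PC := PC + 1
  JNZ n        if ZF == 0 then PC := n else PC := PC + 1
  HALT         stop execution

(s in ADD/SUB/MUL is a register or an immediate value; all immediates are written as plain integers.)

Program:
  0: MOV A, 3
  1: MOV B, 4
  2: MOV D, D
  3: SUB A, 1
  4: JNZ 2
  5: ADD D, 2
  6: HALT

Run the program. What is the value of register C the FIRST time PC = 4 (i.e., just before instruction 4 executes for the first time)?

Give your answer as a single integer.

Step 1: PC=0 exec 'MOV A, 3'. After: A=3 B=0 C=0 D=0 ZF=0 PC=1
Step 2: PC=1 exec 'MOV B, 4'. After: A=3 B=4 C=0 D=0 ZF=0 PC=2
Step 3: PC=2 exec 'MOV D, D'. After: A=3 B=4 C=0 D=0 ZF=0 PC=3
Step 4: PC=3 exec 'SUB A, 1'. After: A=2 B=4 C=0 D=0 ZF=0 PC=4
First time PC=4: C=0

0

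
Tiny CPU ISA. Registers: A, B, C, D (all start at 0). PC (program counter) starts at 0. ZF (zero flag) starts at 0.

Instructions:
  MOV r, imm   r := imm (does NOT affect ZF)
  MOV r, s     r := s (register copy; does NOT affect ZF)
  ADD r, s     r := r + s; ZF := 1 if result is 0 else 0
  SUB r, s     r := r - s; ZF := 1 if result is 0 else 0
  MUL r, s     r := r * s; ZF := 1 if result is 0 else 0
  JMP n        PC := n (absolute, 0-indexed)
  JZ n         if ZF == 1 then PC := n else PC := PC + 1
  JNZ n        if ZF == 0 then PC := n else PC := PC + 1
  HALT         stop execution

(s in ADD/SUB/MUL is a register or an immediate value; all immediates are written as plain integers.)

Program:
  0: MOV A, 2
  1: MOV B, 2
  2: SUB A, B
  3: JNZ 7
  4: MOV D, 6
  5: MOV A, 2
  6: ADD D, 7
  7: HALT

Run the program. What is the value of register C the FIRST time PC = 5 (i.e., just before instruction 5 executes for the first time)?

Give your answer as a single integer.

Step 1: PC=0 exec 'MOV A, 2'. After: A=2 B=0 C=0 D=0 ZF=0 PC=1
Step 2: PC=1 exec 'MOV B, 2'. After: A=2 B=2 C=0 D=0 ZF=0 PC=2
Step 3: PC=2 exec 'SUB A, B'. After: A=0 B=2 C=0 D=0 ZF=1 PC=3
Step 4: PC=3 exec 'JNZ 7'. After: A=0 B=2 C=0 D=0 ZF=1 PC=4
Step 5: PC=4 exec 'MOV D, 6'. After: A=0 B=2 C=0 D=6 ZF=1 PC=5
First time PC=5: C=0

0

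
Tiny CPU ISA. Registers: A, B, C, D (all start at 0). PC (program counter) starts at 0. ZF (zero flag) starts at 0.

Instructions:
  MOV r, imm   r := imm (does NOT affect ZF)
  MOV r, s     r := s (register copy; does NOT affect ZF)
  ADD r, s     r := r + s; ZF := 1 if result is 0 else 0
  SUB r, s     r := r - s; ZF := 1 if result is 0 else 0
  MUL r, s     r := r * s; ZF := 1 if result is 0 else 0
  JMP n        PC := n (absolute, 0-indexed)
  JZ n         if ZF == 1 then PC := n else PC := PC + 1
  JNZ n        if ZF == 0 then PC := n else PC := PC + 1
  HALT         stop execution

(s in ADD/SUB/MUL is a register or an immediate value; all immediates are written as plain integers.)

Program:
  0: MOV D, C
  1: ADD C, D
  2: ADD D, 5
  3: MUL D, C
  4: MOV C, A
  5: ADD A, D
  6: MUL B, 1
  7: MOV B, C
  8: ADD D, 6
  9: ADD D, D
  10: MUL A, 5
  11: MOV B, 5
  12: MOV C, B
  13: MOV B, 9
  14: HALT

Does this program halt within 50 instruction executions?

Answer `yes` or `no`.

Step 1: PC=0 exec 'MOV D, C'. After: A=0 B=0 C=0 D=0 ZF=0 PC=1
Step 2: PC=1 exec 'ADD C, D'. After: A=0 B=0 C=0 D=0 ZF=1 PC=2
Step 3: PC=2 exec 'ADD D, 5'. After: A=0 B=0 C=0 D=5 ZF=0 PC=3
Step 4: PC=3 exec 'MUL D, C'. After: A=0 B=0 C=0 D=0 ZF=1 PC=4
Step 5: PC=4 exec 'MOV C, A'. After: A=0 B=0 C=0 D=0 ZF=1 PC=5
Step 6: PC=5 exec 'ADD A, D'. After: A=0 B=0 C=0 D=0 ZF=1 PC=6
Step 7: PC=6 exec 'MUL B, 1'. After: A=0 B=0 C=0 D=0 ZF=1 PC=7
Step 8: PC=7 exec 'MOV B, C'. After: A=0 B=0 C=0 D=0 ZF=1 PC=8
Step 9: PC=8 exec 'ADD D, 6'. After: A=0 B=0 C=0 D=6 ZF=0 PC=9
Step 10: PC=9 exec 'ADD D, D'. After: A=0 B=0 C=0 D=12 ZF=0 PC=10
Step 11: PC=10 exec 'MUL A, 5'. After: A=0 B=0 C=0 D=12 ZF=1 PC=11
Step 12: PC=11 exec 'MOV B, 5'. After: A=0 B=5 C=0 D=12 ZF=1 PC=12
Step 13: PC=12 exec 'MOV C, B'. After: A=0 B=5 C=5 D=12 ZF=1 PC=13
Step 14: PC=13 exec 'MOV B, 9'. After: A=0 B=9 C=5 D=12 ZF=1 PC=14
Step 15: PC=14 exec 'HALT'. After: A=0 B=9 C=5 D=12 ZF=1 PC=14 HALTED

Answer: yes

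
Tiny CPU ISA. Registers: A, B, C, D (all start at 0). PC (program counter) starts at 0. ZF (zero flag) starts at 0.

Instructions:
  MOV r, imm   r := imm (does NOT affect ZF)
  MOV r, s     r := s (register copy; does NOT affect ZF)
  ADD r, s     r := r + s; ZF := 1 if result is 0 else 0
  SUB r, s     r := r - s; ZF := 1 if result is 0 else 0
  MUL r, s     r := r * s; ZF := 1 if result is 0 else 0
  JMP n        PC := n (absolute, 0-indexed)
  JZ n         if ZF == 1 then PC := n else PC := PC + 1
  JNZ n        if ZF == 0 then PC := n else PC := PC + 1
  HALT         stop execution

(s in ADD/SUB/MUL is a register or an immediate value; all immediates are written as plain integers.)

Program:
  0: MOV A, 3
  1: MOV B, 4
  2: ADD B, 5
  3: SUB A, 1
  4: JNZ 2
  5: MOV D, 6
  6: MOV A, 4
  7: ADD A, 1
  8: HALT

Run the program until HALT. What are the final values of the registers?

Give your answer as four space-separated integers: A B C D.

Step 1: PC=0 exec 'MOV A, 3'. After: A=3 B=0 C=0 D=0 ZF=0 PC=1
Step 2: PC=1 exec 'MOV B, 4'. After: A=3 B=4 C=0 D=0 ZF=0 PC=2
Step 3: PC=2 exec 'ADD B, 5'. After: A=3 B=9 C=0 D=0 ZF=0 PC=3
Step 4: PC=3 exec 'SUB A, 1'. After: A=2 B=9 C=0 D=0 ZF=0 PC=4
Step 5: PC=4 exec 'JNZ 2'. After: A=2 B=9 C=0 D=0 ZF=0 PC=2
Step 6: PC=2 exec 'ADD B, 5'. After: A=2 B=14 C=0 D=0 ZF=0 PC=3
Step 7: PC=3 exec 'SUB A, 1'. After: A=1 B=14 C=0 D=0 ZF=0 PC=4
Step 8: PC=4 exec 'JNZ 2'. After: A=1 B=14 C=0 D=0 ZF=0 PC=2
Step 9: PC=2 exec 'ADD B, 5'. After: A=1 B=19 C=0 D=0 ZF=0 PC=3
Step 10: PC=3 exec 'SUB A, 1'. After: A=0 B=19 C=0 D=0 ZF=1 PC=4
Step 11: PC=4 exec 'JNZ 2'. After: A=0 B=19 C=0 D=0 ZF=1 PC=5
Step 12: PC=5 exec 'MOV D, 6'. After: A=0 B=19 C=0 D=6 ZF=1 PC=6
Step 13: PC=6 exec 'MOV A, 4'. After: A=4 B=19 C=0 D=6 ZF=1 PC=7
Step 14: PC=7 exec 'ADD A, 1'. After: A=5 B=19 C=0 D=6 ZF=0 PC=8
Step 15: PC=8 exec 'HALT'. After: A=5 B=19 C=0 D=6 ZF=0 PC=8 HALTED

Answer: 5 19 0 6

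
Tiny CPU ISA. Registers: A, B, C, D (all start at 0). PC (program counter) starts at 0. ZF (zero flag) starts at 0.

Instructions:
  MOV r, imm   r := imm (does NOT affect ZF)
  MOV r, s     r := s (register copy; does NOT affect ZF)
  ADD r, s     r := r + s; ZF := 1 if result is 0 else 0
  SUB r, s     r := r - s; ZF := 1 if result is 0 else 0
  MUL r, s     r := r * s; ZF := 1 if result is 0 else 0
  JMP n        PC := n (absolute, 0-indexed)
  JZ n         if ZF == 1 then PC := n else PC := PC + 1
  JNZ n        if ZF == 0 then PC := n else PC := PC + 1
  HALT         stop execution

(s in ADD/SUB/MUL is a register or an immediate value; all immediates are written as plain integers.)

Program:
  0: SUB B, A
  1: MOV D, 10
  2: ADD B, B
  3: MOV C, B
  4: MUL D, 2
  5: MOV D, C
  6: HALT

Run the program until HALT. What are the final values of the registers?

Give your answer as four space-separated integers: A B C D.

Answer: 0 0 0 0

Derivation:
Step 1: PC=0 exec 'SUB B, A'. After: A=0 B=0 C=0 D=0 ZF=1 PC=1
Step 2: PC=1 exec 'MOV D, 10'. After: A=0 B=0 C=0 D=10 ZF=1 PC=2
Step 3: PC=2 exec 'ADD B, B'. After: A=0 B=0 C=0 D=10 ZF=1 PC=3
Step 4: PC=3 exec 'MOV C, B'. After: A=0 B=0 C=0 D=10 ZF=1 PC=4
Step 5: PC=4 exec 'MUL D, 2'. After: A=0 B=0 C=0 D=20 ZF=0 PC=5
Step 6: PC=5 exec 'MOV D, C'. After: A=0 B=0 C=0 D=0 ZF=0 PC=6
Step 7: PC=6 exec 'HALT'. After: A=0 B=0 C=0 D=0 ZF=0 PC=6 HALTED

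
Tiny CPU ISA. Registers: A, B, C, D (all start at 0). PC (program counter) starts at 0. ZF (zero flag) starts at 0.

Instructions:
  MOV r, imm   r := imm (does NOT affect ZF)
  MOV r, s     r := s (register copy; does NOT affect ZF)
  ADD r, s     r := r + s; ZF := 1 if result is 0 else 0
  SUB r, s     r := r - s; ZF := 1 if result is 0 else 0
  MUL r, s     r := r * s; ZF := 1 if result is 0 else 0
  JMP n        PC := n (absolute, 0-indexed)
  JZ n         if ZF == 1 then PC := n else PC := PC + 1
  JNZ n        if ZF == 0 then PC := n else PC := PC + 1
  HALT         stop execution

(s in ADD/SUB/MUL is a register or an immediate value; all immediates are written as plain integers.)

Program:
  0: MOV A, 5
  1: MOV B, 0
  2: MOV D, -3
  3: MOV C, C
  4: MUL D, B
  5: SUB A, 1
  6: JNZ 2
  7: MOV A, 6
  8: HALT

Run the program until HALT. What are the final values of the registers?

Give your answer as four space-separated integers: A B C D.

Step 1: PC=0 exec 'MOV A, 5'. After: A=5 B=0 C=0 D=0 ZF=0 PC=1
Step 2: PC=1 exec 'MOV B, 0'. After: A=5 B=0 C=0 D=0 ZF=0 PC=2
Step 3: PC=2 exec 'MOV D, -3'. After: A=5 B=0 C=0 D=-3 ZF=0 PC=3
Step 4: PC=3 exec 'MOV C, C'. After: A=5 B=0 C=0 D=-3 ZF=0 PC=4
Step 5: PC=4 exec 'MUL D, B'. After: A=5 B=0 C=0 D=0 ZF=1 PC=5
Step 6: PC=5 exec 'SUB A, 1'. After: A=4 B=0 C=0 D=0 ZF=0 PC=6
Step 7: PC=6 exec 'JNZ 2'. After: A=4 B=0 C=0 D=0 ZF=0 PC=2
Step 8: PC=2 exec 'MOV D, -3'. After: A=4 B=0 C=0 D=-3 ZF=0 PC=3
Step 9: PC=3 exec 'MOV C, C'. After: A=4 B=0 C=0 D=-3 ZF=0 PC=4
Step 10: PC=4 exec 'MUL D, B'. After: A=4 B=0 C=0 D=0 ZF=1 PC=5
Step 11: PC=5 exec 'SUB A, 1'. After: A=3 B=0 C=0 D=0 ZF=0 PC=6
Step 12: PC=6 exec 'JNZ 2'. After: A=3 B=0 C=0 D=0 ZF=0 PC=2
Step 13: PC=2 exec 'MOV D, -3'. After: A=3 B=0 C=0 D=-3 ZF=0 PC=3
Step 14: PC=3 exec 'MOV C, C'. After: A=3 B=0 C=0 D=-3 ZF=0 PC=4
Step 15: PC=4 exec 'MUL D, B'. After: A=3 B=0 C=0 D=0 ZF=1 PC=5
Step 16: PC=5 exec 'SUB A, 1'. After: A=2 B=0 C=0 D=0 ZF=0 PC=6
Step 17: PC=6 exec 'JNZ 2'. After: A=2 B=0 C=0 D=0 ZF=0 PC=2
Step 18: PC=2 exec 'MOV D, -3'. After: A=2 B=0 C=0 D=-3 ZF=0 PC=3
Step 19: PC=3 exec 'MOV C, C'. After: A=2 B=0 C=0 D=-3 ZF=0 PC=4
Step 20: PC=4 exec 'MUL D, B'. After: A=2 B=0 C=0 D=0 ZF=1 PC=5
Step 21: PC=5 exec 'SUB A, 1'. After: A=1 B=0 C=0 D=0 ZF=0 PC=6
Step 22: PC=6 exec 'JNZ 2'. After: A=1 B=0 C=0 D=0 ZF=0 PC=2
Step 23: PC=2 exec 'MOV D, -3'. After: A=1 B=0 C=0 D=-3 ZF=0 PC=3
Step 24: PC=3 exec 'MOV C, C'. After: A=1 B=0 C=0 D=-3 ZF=0 PC=4
Step 25: PC=4 exec 'MUL D, B'. After: A=1 B=0 C=0 D=0 ZF=1 PC=5
Step 26: PC=5 exec 'SUB A, 1'. After: A=0 B=0 C=0 D=0 ZF=1 PC=6
Step 27: PC=6 exec 'JNZ 2'. After: A=0 B=0 C=0 D=0 ZF=1 PC=7
Step 28: PC=7 exec 'MOV A, 6'. After: A=6 B=0 C=0 D=0 ZF=1 PC=8
Step 29: PC=8 exec 'HALT'. After: A=6 B=0 C=0 D=0 ZF=1 PC=8 HALTED

Answer: 6 0 0 0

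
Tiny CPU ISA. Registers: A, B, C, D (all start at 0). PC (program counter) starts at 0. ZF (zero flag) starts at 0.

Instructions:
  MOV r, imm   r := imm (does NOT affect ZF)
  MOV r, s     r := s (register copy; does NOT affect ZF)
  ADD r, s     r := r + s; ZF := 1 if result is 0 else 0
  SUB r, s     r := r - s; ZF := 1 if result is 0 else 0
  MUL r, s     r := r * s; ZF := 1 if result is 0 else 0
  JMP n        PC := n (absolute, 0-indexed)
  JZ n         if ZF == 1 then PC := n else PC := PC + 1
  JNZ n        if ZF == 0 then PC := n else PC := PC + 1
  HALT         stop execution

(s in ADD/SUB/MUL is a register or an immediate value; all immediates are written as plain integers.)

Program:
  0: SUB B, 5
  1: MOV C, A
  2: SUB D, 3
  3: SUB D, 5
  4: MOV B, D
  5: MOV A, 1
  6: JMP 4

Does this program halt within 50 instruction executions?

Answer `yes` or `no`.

Answer: no

Derivation:
Step 1: PC=0 exec 'SUB B, 5'. After: A=0 B=-5 C=0 D=0 ZF=0 PC=1
Step 2: PC=1 exec 'MOV C, A'. After: A=0 B=-5 C=0 D=0 ZF=0 PC=2
Step 3: PC=2 exec 'SUB D, 3'. After: A=0 B=-5 C=0 D=-3 ZF=0 PC=3
Step 4: PC=3 exec 'SUB D, 5'. After: A=0 B=-5 C=0 D=-8 ZF=0 PC=4
Step 5: PC=4 exec 'MOV B, D'. After: A=0 B=-8 C=0 D=-8 ZF=0 PC=5
Step 6: PC=5 exec 'MOV A, 1'. After: A=1 B=-8 C=0 D=-8 ZF=0 PC=6
Step 7: PC=6 exec 'JMP 4'. After: A=1 B=-8 C=0 D=-8 ZF=0 PC=4
Step 8: PC=4 exec 'MOV B, D'. After: A=1 B=-8 C=0 D=-8 ZF=0 PC=5
Step 9: PC=5 exec 'MOV A, 1'. After: A=1 B=-8 C=0 D=-8 ZF=0 PC=6
State after step 9 equals state after step 6: the program is in a cycle of length 3 and will never halt.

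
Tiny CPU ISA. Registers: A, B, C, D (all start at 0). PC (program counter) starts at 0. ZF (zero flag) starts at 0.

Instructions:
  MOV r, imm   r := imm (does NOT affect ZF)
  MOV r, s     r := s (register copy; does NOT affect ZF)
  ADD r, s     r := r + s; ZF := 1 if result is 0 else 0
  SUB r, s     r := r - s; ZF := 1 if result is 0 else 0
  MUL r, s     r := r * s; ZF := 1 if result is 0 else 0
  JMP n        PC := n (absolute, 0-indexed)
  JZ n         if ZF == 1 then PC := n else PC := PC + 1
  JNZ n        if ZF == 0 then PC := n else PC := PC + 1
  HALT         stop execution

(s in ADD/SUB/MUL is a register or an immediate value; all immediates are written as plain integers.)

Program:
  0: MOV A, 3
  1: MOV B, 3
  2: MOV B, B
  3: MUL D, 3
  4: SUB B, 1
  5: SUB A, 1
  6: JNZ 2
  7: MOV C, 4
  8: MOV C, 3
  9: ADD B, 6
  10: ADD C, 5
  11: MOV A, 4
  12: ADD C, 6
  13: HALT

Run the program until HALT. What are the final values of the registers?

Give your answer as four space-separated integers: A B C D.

Answer: 4 6 14 0

Derivation:
Step 1: PC=0 exec 'MOV A, 3'. After: A=3 B=0 C=0 D=0 ZF=0 PC=1
Step 2: PC=1 exec 'MOV B, 3'. After: A=3 B=3 C=0 D=0 ZF=0 PC=2
Step 3: PC=2 exec 'MOV B, B'. After: A=3 B=3 C=0 D=0 ZF=0 PC=3
Step 4: PC=3 exec 'MUL D, 3'. After: A=3 B=3 C=0 D=0 ZF=1 PC=4
Step 5: PC=4 exec 'SUB B, 1'. After: A=3 B=2 C=0 D=0 ZF=0 PC=5
Step 6: PC=5 exec 'SUB A, 1'. After: A=2 B=2 C=0 D=0 ZF=0 PC=6
Step 7: PC=6 exec 'JNZ 2'. After: A=2 B=2 C=0 D=0 ZF=0 PC=2
Step 8: PC=2 exec 'MOV B, B'. After: A=2 B=2 C=0 D=0 ZF=0 PC=3
Step 9: PC=3 exec 'MUL D, 3'. After: A=2 B=2 C=0 D=0 ZF=1 PC=4
Step 10: PC=4 exec 'SUB B, 1'. After: A=2 B=1 C=0 D=0 ZF=0 PC=5
Step 11: PC=5 exec 'SUB A, 1'. After: A=1 B=1 C=0 D=0 ZF=0 PC=6
Step 12: PC=6 exec 'JNZ 2'. After: A=1 B=1 C=0 D=0 ZF=0 PC=2
Step 13: PC=2 exec 'MOV B, B'. After: A=1 B=1 C=0 D=0 ZF=0 PC=3
Step 14: PC=3 exec 'MUL D, 3'. After: A=1 B=1 C=0 D=0 ZF=1 PC=4
Step 15: PC=4 exec 'SUB B, 1'. After: A=1 B=0 C=0 D=0 ZF=1 PC=5
Step 16: PC=5 exec 'SUB A, 1'. After: A=0 B=0 C=0 D=0 ZF=1 PC=6
Step 17: PC=6 exec 'JNZ 2'. After: A=0 B=0 C=0 D=0 ZF=1 PC=7
Step 18: PC=7 exec 'MOV C, 4'. After: A=0 B=0 C=4 D=0 ZF=1 PC=8
Step 19: PC=8 exec 'MOV C, 3'. After: A=0 B=0 C=3 D=0 ZF=1 PC=9
Step 20: PC=9 exec 'ADD B, 6'. After: A=0 B=6 C=3 D=0 ZF=0 PC=10
Step 21: PC=10 exec 'ADD C, 5'. After: A=0 B=6 C=8 D=0 ZF=0 PC=11
Step 22: PC=11 exec 'MOV A, 4'. After: A=4 B=6 C=8 D=0 ZF=0 PC=12
Step 23: PC=12 exec 'ADD C, 6'. After: A=4 B=6 C=14 D=0 ZF=0 PC=13
Step 24: PC=13 exec 'HALT'. After: A=4 B=6 C=14 D=0 ZF=0 PC=13 HALTED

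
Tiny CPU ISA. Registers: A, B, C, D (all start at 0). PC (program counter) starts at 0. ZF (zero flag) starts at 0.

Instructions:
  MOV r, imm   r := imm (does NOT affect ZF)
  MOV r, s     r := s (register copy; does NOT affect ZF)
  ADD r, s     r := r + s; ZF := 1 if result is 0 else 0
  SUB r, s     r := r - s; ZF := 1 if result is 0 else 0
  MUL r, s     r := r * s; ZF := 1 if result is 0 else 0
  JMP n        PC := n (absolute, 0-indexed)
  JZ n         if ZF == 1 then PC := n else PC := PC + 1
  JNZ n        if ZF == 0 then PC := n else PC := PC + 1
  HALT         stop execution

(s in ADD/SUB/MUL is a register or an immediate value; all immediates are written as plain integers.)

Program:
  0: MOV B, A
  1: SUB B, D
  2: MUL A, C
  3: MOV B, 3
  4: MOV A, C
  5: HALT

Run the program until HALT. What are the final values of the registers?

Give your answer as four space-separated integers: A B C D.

Step 1: PC=0 exec 'MOV B, A'. After: A=0 B=0 C=0 D=0 ZF=0 PC=1
Step 2: PC=1 exec 'SUB B, D'. After: A=0 B=0 C=0 D=0 ZF=1 PC=2
Step 3: PC=2 exec 'MUL A, C'. After: A=0 B=0 C=0 D=0 ZF=1 PC=3
Step 4: PC=3 exec 'MOV B, 3'. After: A=0 B=3 C=0 D=0 ZF=1 PC=4
Step 5: PC=4 exec 'MOV A, C'. After: A=0 B=3 C=0 D=0 ZF=1 PC=5
Step 6: PC=5 exec 'HALT'. After: A=0 B=3 C=0 D=0 ZF=1 PC=5 HALTED

Answer: 0 3 0 0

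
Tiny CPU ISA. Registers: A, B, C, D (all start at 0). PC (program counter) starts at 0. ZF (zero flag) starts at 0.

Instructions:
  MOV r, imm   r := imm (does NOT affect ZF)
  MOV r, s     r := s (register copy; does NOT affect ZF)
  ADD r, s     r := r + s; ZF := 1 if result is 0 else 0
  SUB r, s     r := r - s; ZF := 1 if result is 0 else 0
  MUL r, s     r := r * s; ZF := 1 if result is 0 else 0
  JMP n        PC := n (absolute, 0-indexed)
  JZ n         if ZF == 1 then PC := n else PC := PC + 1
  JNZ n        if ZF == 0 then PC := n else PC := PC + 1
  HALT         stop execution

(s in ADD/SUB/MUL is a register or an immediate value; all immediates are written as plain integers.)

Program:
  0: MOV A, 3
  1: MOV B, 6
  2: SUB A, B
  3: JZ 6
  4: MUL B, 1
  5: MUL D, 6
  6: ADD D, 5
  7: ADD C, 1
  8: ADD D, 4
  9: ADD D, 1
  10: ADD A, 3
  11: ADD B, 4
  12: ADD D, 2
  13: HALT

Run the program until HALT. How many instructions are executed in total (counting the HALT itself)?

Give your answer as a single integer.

Answer: 14

Derivation:
Step 1: PC=0 exec 'MOV A, 3'. After: A=3 B=0 C=0 D=0 ZF=0 PC=1
Step 2: PC=1 exec 'MOV B, 6'. After: A=3 B=6 C=0 D=0 ZF=0 PC=2
Step 3: PC=2 exec 'SUB A, B'. After: A=-3 B=6 C=0 D=0 ZF=0 PC=3
Step 4: PC=3 exec 'JZ 6'. After: A=-3 B=6 C=0 D=0 ZF=0 PC=4
Step 5: PC=4 exec 'MUL B, 1'. After: A=-3 B=6 C=0 D=0 ZF=0 PC=5
Step 6: PC=5 exec 'MUL D, 6'. After: A=-3 B=6 C=0 D=0 ZF=1 PC=6
Step 7: PC=6 exec 'ADD D, 5'. After: A=-3 B=6 C=0 D=5 ZF=0 PC=7
Step 8: PC=7 exec 'ADD C, 1'. After: A=-3 B=6 C=1 D=5 ZF=0 PC=8
Step 9: PC=8 exec 'ADD D, 4'. After: A=-3 B=6 C=1 D=9 ZF=0 PC=9
Step 10: PC=9 exec 'ADD D, 1'. After: A=-3 B=6 C=1 D=10 ZF=0 PC=10
Step 11: PC=10 exec 'ADD A, 3'. After: A=0 B=6 C=1 D=10 ZF=1 PC=11
Step 12: PC=11 exec 'ADD B, 4'. After: A=0 B=10 C=1 D=10 ZF=0 PC=12
Step 13: PC=12 exec 'ADD D, 2'. After: A=0 B=10 C=1 D=12 ZF=0 PC=13
Step 14: PC=13 exec 'HALT'. After: A=0 B=10 C=1 D=12 ZF=0 PC=13 HALTED
Total instructions executed: 14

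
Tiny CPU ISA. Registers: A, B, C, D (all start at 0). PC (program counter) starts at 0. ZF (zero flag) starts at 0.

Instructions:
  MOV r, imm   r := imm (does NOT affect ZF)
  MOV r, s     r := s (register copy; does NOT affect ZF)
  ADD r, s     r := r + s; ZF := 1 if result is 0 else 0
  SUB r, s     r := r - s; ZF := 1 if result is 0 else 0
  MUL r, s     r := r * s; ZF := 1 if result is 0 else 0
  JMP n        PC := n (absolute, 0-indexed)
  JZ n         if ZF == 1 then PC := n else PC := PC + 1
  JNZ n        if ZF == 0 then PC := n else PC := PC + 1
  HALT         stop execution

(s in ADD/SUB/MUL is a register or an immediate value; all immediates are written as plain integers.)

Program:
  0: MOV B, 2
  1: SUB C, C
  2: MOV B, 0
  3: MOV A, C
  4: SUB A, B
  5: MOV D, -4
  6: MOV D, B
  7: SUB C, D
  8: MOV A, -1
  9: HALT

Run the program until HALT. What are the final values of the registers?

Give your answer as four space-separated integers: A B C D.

Step 1: PC=0 exec 'MOV B, 2'. After: A=0 B=2 C=0 D=0 ZF=0 PC=1
Step 2: PC=1 exec 'SUB C, C'. After: A=0 B=2 C=0 D=0 ZF=1 PC=2
Step 3: PC=2 exec 'MOV B, 0'. After: A=0 B=0 C=0 D=0 ZF=1 PC=3
Step 4: PC=3 exec 'MOV A, C'. After: A=0 B=0 C=0 D=0 ZF=1 PC=4
Step 5: PC=4 exec 'SUB A, B'. After: A=0 B=0 C=0 D=0 ZF=1 PC=5
Step 6: PC=5 exec 'MOV D, -4'. After: A=0 B=0 C=0 D=-4 ZF=1 PC=6
Step 7: PC=6 exec 'MOV D, B'. After: A=0 B=0 C=0 D=0 ZF=1 PC=7
Step 8: PC=7 exec 'SUB C, D'. After: A=0 B=0 C=0 D=0 ZF=1 PC=8
Step 9: PC=8 exec 'MOV A, -1'. After: A=-1 B=0 C=0 D=0 ZF=1 PC=9
Step 10: PC=9 exec 'HALT'. After: A=-1 B=0 C=0 D=0 ZF=1 PC=9 HALTED

Answer: -1 0 0 0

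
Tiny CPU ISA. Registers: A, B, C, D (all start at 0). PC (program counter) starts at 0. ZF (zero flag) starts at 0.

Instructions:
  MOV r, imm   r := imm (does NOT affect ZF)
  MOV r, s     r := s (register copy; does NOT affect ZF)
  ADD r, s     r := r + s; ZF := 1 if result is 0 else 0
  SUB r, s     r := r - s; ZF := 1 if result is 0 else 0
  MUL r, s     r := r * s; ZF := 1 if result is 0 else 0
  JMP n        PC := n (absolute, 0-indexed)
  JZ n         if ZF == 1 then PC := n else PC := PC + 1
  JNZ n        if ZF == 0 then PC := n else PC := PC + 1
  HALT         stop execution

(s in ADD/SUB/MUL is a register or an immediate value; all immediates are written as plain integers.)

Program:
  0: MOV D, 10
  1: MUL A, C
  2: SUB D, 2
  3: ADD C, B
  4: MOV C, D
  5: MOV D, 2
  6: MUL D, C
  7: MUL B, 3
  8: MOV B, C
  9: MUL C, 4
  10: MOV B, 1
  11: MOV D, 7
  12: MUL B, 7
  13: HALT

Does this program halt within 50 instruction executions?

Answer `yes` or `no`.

Answer: yes

Derivation:
Step 1: PC=0 exec 'MOV D, 10'. After: A=0 B=0 C=0 D=10 ZF=0 PC=1
Step 2: PC=1 exec 'MUL A, C'. After: A=0 B=0 C=0 D=10 ZF=1 PC=2
Step 3: PC=2 exec 'SUB D, 2'. After: A=0 B=0 C=0 D=8 ZF=0 PC=3
Step 4: PC=3 exec 'ADD C, B'. After: A=0 B=0 C=0 D=8 ZF=1 PC=4
Step 5: PC=4 exec 'MOV C, D'. After: A=0 B=0 C=8 D=8 ZF=1 PC=5
Step 6: PC=5 exec 'MOV D, 2'. After: A=0 B=0 C=8 D=2 ZF=1 PC=6
Step 7: PC=6 exec 'MUL D, C'. After: A=0 B=0 C=8 D=16 ZF=0 PC=7
Step 8: PC=7 exec 'MUL B, 3'. After: A=0 B=0 C=8 D=16 ZF=1 PC=8
Step 9: PC=8 exec 'MOV B, C'. After: A=0 B=8 C=8 D=16 ZF=1 PC=9
Step 10: PC=9 exec 'MUL C, 4'. After: A=0 B=8 C=32 D=16 ZF=0 PC=10
Step 11: PC=10 exec 'MOV B, 1'. After: A=0 B=1 C=32 D=16 ZF=0 PC=11
Step 12: PC=11 exec 'MOV D, 7'. After: A=0 B=1 C=32 D=7 ZF=0 PC=12
Step 13: PC=12 exec 'MUL B, 7'. After: A=0 B=7 C=32 D=7 ZF=0 PC=13
Step 14: PC=13 exec 'HALT'. After: A=0 B=7 C=32 D=7 ZF=0 PC=13 HALTED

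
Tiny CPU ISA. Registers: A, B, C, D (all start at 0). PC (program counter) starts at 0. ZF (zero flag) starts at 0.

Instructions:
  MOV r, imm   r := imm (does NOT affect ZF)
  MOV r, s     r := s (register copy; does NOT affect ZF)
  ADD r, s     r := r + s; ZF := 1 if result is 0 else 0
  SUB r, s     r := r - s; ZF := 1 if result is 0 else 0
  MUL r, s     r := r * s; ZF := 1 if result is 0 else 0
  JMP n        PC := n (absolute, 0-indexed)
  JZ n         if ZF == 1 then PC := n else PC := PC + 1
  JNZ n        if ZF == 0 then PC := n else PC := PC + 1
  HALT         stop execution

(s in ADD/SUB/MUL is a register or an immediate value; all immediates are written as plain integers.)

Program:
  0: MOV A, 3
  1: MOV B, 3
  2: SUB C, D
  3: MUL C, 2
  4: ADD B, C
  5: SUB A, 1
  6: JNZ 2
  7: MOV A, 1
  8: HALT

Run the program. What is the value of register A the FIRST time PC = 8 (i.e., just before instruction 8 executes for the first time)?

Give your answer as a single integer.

Step 1: PC=0 exec 'MOV A, 3'. After: A=3 B=0 C=0 D=0 ZF=0 PC=1
Step 2: PC=1 exec 'MOV B, 3'. After: A=3 B=3 C=0 D=0 ZF=0 PC=2
Step 3: PC=2 exec 'SUB C, D'. After: A=3 B=3 C=0 D=0 ZF=1 PC=3
Step 4: PC=3 exec 'MUL C, 2'. After: A=3 B=3 C=0 D=0 ZF=1 PC=4
Step 5: PC=4 exec 'ADD B, C'. After: A=3 B=3 C=0 D=0 ZF=0 PC=5
Step 6: PC=5 exec 'SUB A, 1'. After: A=2 B=3 C=0 D=0 ZF=0 PC=6
Step 7: PC=6 exec 'JNZ 2'. After: A=2 B=3 C=0 D=0 ZF=0 PC=2
Step 8: PC=2 exec 'SUB C, D'. After: A=2 B=3 C=0 D=0 ZF=1 PC=3
Step 9: PC=3 exec 'MUL C, 2'. After: A=2 B=3 C=0 D=0 ZF=1 PC=4
Step 10: PC=4 exec 'ADD B, C'. After: A=2 B=3 C=0 D=0 ZF=0 PC=5
Step 11: PC=5 exec 'SUB A, 1'. After: A=1 B=3 C=0 D=0 ZF=0 PC=6
Step 12: PC=6 exec 'JNZ 2'. After: A=1 B=3 C=0 D=0 ZF=0 PC=2
Step 13: PC=2 exec 'SUB C, D'. After: A=1 B=3 C=0 D=0 ZF=1 PC=3
Step 14: PC=3 exec 'MUL C, 2'. After: A=1 B=3 C=0 D=0 ZF=1 PC=4
Step 15: PC=4 exec 'ADD B, C'. After: A=1 B=3 C=0 D=0 ZF=0 PC=5
Step 16: PC=5 exec 'SUB A, 1'. After: A=0 B=3 C=0 D=0 ZF=1 PC=6
Step 17: PC=6 exec 'JNZ 2'. After: A=0 B=3 C=0 D=0 ZF=1 PC=7
Step 18: PC=7 exec 'MOV A, 1'. After: A=1 B=3 C=0 D=0 ZF=1 PC=8
First time PC=8: A=1

1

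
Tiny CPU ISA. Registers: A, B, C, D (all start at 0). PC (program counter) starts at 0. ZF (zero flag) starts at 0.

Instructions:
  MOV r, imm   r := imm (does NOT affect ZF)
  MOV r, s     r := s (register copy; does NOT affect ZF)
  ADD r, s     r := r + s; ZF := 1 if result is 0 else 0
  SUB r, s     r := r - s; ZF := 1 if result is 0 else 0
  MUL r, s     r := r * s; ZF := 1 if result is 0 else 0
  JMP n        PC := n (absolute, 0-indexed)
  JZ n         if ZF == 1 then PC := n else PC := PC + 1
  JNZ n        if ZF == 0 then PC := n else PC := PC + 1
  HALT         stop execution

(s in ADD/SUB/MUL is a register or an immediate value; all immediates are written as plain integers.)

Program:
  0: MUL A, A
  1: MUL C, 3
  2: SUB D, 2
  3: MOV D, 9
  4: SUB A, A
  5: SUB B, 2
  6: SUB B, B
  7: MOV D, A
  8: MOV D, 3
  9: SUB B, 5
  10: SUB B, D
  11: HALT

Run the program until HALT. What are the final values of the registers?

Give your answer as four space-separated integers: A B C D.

Step 1: PC=0 exec 'MUL A, A'. After: A=0 B=0 C=0 D=0 ZF=1 PC=1
Step 2: PC=1 exec 'MUL C, 3'. After: A=0 B=0 C=0 D=0 ZF=1 PC=2
Step 3: PC=2 exec 'SUB D, 2'. After: A=0 B=0 C=0 D=-2 ZF=0 PC=3
Step 4: PC=3 exec 'MOV D, 9'. After: A=0 B=0 C=0 D=9 ZF=0 PC=4
Step 5: PC=4 exec 'SUB A, A'. After: A=0 B=0 C=0 D=9 ZF=1 PC=5
Step 6: PC=5 exec 'SUB B, 2'. After: A=0 B=-2 C=0 D=9 ZF=0 PC=6
Step 7: PC=6 exec 'SUB B, B'. After: A=0 B=0 C=0 D=9 ZF=1 PC=7
Step 8: PC=7 exec 'MOV D, A'. After: A=0 B=0 C=0 D=0 ZF=1 PC=8
Step 9: PC=8 exec 'MOV D, 3'. After: A=0 B=0 C=0 D=3 ZF=1 PC=9
Step 10: PC=9 exec 'SUB B, 5'. After: A=0 B=-5 C=0 D=3 ZF=0 PC=10
Step 11: PC=10 exec 'SUB B, D'. After: A=0 B=-8 C=0 D=3 ZF=0 PC=11
Step 12: PC=11 exec 'HALT'. After: A=0 B=-8 C=0 D=3 ZF=0 PC=11 HALTED

Answer: 0 -8 0 3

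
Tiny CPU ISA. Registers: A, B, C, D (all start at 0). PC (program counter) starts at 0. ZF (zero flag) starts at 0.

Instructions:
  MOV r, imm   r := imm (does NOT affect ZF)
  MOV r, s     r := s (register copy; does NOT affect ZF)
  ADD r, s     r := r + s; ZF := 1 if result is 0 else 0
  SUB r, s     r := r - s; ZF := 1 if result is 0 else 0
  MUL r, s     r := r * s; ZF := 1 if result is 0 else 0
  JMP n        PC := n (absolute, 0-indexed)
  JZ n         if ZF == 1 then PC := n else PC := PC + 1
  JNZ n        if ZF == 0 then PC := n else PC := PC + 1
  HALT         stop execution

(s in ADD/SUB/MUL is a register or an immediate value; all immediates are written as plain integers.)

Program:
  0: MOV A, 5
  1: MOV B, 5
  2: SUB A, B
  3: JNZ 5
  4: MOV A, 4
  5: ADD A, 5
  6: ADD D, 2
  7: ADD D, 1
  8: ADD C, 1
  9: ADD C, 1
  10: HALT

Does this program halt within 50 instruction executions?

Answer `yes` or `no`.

Answer: yes

Derivation:
Step 1: PC=0 exec 'MOV A, 5'. After: A=5 B=0 C=0 D=0 ZF=0 PC=1
Step 2: PC=1 exec 'MOV B, 5'. After: A=5 B=5 C=0 D=0 ZF=0 PC=2
Step 3: PC=2 exec 'SUB A, B'. After: A=0 B=5 C=0 D=0 ZF=1 PC=3
Step 4: PC=3 exec 'JNZ 5'. After: A=0 B=5 C=0 D=0 ZF=1 PC=4
Step 5: PC=4 exec 'MOV A, 4'. After: A=4 B=5 C=0 D=0 ZF=1 PC=5
Step 6: PC=5 exec 'ADD A, 5'. After: A=9 B=5 C=0 D=0 ZF=0 PC=6
Step 7: PC=6 exec 'ADD D, 2'. After: A=9 B=5 C=0 D=2 ZF=0 PC=7
Step 8: PC=7 exec 'ADD D, 1'. After: A=9 B=5 C=0 D=3 ZF=0 PC=8
Step 9: PC=8 exec 'ADD C, 1'. After: A=9 B=5 C=1 D=3 ZF=0 PC=9
Step 10: PC=9 exec 'ADD C, 1'. After: A=9 B=5 C=2 D=3 ZF=0 PC=10
Step 11: PC=10 exec 'HALT'. After: A=9 B=5 C=2 D=3 ZF=0 PC=10 HALTED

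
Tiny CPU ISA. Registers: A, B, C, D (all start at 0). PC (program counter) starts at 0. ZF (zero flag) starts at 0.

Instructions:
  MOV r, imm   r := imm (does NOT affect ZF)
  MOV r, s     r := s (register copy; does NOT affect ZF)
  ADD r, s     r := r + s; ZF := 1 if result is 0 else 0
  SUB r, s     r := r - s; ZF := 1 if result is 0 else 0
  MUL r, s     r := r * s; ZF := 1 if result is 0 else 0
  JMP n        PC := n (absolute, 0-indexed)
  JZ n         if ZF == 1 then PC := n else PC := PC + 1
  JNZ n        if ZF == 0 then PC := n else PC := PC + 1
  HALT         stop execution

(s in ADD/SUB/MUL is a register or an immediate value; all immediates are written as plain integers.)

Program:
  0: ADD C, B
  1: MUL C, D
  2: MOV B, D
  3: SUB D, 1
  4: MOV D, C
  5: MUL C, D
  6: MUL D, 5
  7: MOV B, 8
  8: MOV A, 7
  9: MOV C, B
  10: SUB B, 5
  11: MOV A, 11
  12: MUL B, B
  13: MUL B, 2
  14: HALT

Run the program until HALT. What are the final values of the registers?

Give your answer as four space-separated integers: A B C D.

Step 1: PC=0 exec 'ADD C, B'. After: A=0 B=0 C=0 D=0 ZF=1 PC=1
Step 2: PC=1 exec 'MUL C, D'. After: A=0 B=0 C=0 D=0 ZF=1 PC=2
Step 3: PC=2 exec 'MOV B, D'. After: A=0 B=0 C=0 D=0 ZF=1 PC=3
Step 4: PC=3 exec 'SUB D, 1'. After: A=0 B=0 C=0 D=-1 ZF=0 PC=4
Step 5: PC=4 exec 'MOV D, C'. After: A=0 B=0 C=0 D=0 ZF=0 PC=5
Step 6: PC=5 exec 'MUL C, D'. After: A=0 B=0 C=0 D=0 ZF=1 PC=6
Step 7: PC=6 exec 'MUL D, 5'. After: A=0 B=0 C=0 D=0 ZF=1 PC=7
Step 8: PC=7 exec 'MOV B, 8'. After: A=0 B=8 C=0 D=0 ZF=1 PC=8
Step 9: PC=8 exec 'MOV A, 7'. After: A=7 B=8 C=0 D=0 ZF=1 PC=9
Step 10: PC=9 exec 'MOV C, B'. After: A=7 B=8 C=8 D=0 ZF=1 PC=10
Step 11: PC=10 exec 'SUB B, 5'. After: A=7 B=3 C=8 D=0 ZF=0 PC=11
Step 12: PC=11 exec 'MOV A, 11'. After: A=11 B=3 C=8 D=0 ZF=0 PC=12
Step 13: PC=12 exec 'MUL B, B'. After: A=11 B=9 C=8 D=0 ZF=0 PC=13
Step 14: PC=13 exec 'MUL B, 2'. After: A=11 B=18 C=8 D=0 ZF=0 PC=14
Step 15: PC=14 exec 'HALT'. After: A=11 B=18 C=8 D=0 ZF=0 PC=14 HALTED

Answer: 11 18 8 0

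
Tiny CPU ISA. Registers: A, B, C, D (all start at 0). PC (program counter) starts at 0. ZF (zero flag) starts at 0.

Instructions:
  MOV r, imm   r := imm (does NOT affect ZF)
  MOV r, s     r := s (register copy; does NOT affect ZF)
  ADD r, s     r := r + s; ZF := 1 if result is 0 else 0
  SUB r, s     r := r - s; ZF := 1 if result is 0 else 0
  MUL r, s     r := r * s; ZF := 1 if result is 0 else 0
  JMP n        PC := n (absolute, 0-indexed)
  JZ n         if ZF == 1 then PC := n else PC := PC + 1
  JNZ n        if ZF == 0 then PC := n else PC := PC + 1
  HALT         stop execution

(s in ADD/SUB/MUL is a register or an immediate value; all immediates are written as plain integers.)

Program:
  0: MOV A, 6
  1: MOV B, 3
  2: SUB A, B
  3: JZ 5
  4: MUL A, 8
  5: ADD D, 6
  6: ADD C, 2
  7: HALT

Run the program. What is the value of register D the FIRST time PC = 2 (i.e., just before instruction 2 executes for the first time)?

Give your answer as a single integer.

Step 1: PC=0 exec 'MOV A, 6'. After: A=6 B=0 C=0 D=0 ZF=0 PC=1
Step 2: PC=1 exec 'MOV B, 3'. After: A=6 B=3 C=0 D=0 ZF=0 PC=2
First time PC=2: D=0

0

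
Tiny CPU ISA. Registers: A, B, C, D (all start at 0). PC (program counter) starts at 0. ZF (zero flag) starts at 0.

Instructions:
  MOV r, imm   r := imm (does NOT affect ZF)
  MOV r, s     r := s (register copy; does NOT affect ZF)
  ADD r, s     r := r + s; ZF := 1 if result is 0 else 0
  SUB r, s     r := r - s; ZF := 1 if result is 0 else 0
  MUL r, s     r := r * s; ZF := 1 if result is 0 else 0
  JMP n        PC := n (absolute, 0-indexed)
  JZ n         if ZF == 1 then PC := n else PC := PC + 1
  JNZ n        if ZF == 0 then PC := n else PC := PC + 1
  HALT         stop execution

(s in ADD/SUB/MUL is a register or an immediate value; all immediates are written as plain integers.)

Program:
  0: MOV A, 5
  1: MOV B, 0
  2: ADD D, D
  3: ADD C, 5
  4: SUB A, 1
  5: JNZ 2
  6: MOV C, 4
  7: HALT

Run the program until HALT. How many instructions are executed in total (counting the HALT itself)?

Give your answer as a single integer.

Step 1: PC=0 exec 'MOV A, 5'. After: A=5 B=0 C=0 D=0 ZF=0 PC=1
Step 2: PC=1 exec 'MOV B, 0'. After: A=5 B=0 C=0 D=0 ZF=0 PC=2
Step 3: PC=2 exec 'ADD D, D'. After: A=5 B=0 C=0 D=0 ZF=1 PC=3
Step 4: PC=3 exec 'ADD C, 5'. After: A=5 B=0 C=5 D=0 ZF=0 PC=4
Step 5: PC=4 exec 'SUB A, 1'. After: A=4 B=0 C=5 D=0 ZF=0 PC=5
Step 6: PC=5 exec 'JNZ 2'. After: A=4 B=0 C=5 D=0 ZF=0 PC=2
Step 7: PC=2 exec 'ADD D, D'. After: A=4 B=0 C=5 D=0 ZF=1 PC=3
Step 8: PC=3 exec 'ADD C, 5'. After: A=4 B=0 C=10 D=0 ZF=0 PC=4
Step 9: PC=4 exec 'SUB A, 1'. After: A=3 B=0 C=10 D=0 ZF=0 PC=5
Step 10: PC=5 exec 'JNZ 2'. After: A=3 B=0 C=10 D=0 ZF=0 PC=2
Step 11: PC=2 exec 'ADD D, D'. After: A=3 B=0 C=10 D=0 ZF=1 PC=3
Step 12: PC=3 exec 'ADD C, 5'. After: A=3 B=0 C=15 D=0 ZF=0 PC=4
Step 13: PC=4 exec 'SUB A, 1'. After: A=2 B=0 C=15 D=0 ZF=0 PC=5
Step 14: PC=5 exec 'JNZ 2'. After: A=2 B=0 C=15 D=0 ZF=0 PC=2
Step 15: PC=2 exec 'ADD D, D'. After: A=2 B=0 C=15 D=0 ZF=1 PC=3
Step 16: PC=3 exec 'ADD C, 5'. After: A=2 B=0 C=20 D=0 ZF=0 PC=4
Step 17: PC=4 exec 'SUB A, 1'. After: A=1 B=0 C=20 D=0 ZF=0 PC=5
Step 18: PC=5 exec 'JNZ 2'. After: A=1 B=0 C=20 D=0 ZF=0 PC=2
Step 19: PC=2 exec 'ADD D, D'. After: A=1 B=0 C=20 D=0 ZF=1 PC=3
Step 20: PC=3 exec 'ADD C, 5'. After: A=1 B=0 C=25 D=0 ZF=0 PC=4
Step 21: PC=4 exec 'SUB A, 1'. After: A=0 B=0 C=25 D=0 ZF=1 PC=5
Step 22: PC=5 exec 'JNZ 2'. After: A=0 B=0 C=25 D=0 ZF=1 PC=6
Step 23: PC=6 exec 'MOV C, 4'. After: A=0 B=0 C=4 D=0 ZF=1 PC=7
Step 24: PC=7 exec 'HALT'. After: A=0 B=0 C=4 D=0 ZF=1 PC=7 HALTED
Total instructions executed: 24

Answer: 24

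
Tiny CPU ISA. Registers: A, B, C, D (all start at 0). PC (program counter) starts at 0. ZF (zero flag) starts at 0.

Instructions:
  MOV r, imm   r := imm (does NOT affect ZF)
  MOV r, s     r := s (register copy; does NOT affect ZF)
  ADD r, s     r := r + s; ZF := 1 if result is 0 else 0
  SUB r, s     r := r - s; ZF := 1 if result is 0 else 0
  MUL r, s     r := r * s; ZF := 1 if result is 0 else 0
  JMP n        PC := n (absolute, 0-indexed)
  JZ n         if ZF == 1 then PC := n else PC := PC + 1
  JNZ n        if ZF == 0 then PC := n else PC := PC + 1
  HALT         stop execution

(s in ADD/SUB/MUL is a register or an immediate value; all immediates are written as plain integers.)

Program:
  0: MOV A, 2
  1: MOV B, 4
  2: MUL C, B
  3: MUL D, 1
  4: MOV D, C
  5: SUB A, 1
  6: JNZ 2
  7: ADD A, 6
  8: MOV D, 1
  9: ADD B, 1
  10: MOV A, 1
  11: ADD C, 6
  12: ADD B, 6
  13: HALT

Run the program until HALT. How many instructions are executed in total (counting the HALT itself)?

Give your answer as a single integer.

Answer: 19

Derivation:
Step 1: PC=0 exec 'MOV A, 2'. After: A=2 B=0 C=0 D=0 ZF=0 PC=1
Step 2: PC=1 exec 'MOV B, 4'. After: A=2 B=4 C=0 D=0 ZF=0 PC=2
Step 3: PC=2 exec 'MUL C, B'. After: A=2 B=4 C=0 D=0 ZF=1 PC=3
Step 4: PC=3 exec 'MUL D, 1'. After: A=2 B=4 C=0 D=0 ZF=1 PC=4
Step 5: PC=4 exec 'MOV D, C'. After: A=2 B=4 C=0 D=0 ZF=1 PC=5
Step 6: PC=5 exec 'SUB A, 1'. After: A=1 B=4 C=0 D=0 ZF=0 PC=6
Step 7: PC=6 exec 'JNZ 2'. After: A=1 B=4 C=0 D=0 ZF=0 PC=2
Step 8: PC=2 exec 'MUL C, B'. After: A=1 B=4 C=0 D=0 ZF=1 PC=3
Step 9: PC=3 exec 'MUL D, 1'. After: A=1 B=4 C=0 D=0 ZF=1 PC=4
Step 10: PC=4 exec 'MOV D, C'. After: A=1 B=4 C=0 D=0 ZF=1 PC=5
Step 11: PC=5 exec 'SUB A, 1'. After: A=0 B=4 C=0 D=0 ZF=1 PC=6
Step 12: PC=6 exec 'JNZ 2'. After: A=0 B=4 C=0 D=0 ZF=1 PC=7
Step 13: PC=7 exec 'ADD A, 6'. After: A=6 B=4 C=0 D=0 ZF=0 PC=8
Step 14: PC=8 exec 'MOV D, 1'. After: A=6 B=4 C=0 D=1 ZF=0 PC=9
Step 15: PC=9 exec 'ADD B, 1'. After: A=6 B=5 C=0 D=1 ZF=0 PC=10
Step 16: PC=10 exec 'MOV A, 1'. After: A=1 B=5 C=0 D=1 ZF=0 PC=11
Step 17: PC=11 exec 'ADD C, 6'. After: A=1 B=5 C=6 D=1 ZF=0 PC=12
Step 18: PC=12 exec 'ADD B, 6'. After: A=1 B=11 C=6 D=1 ZF=0 PC=13
Step 19: PC=13 exec 'HALT'. After: A=1 B=11 C=6 D=1 ZF=0 PC=13 HALTED
Total instructions executed: 19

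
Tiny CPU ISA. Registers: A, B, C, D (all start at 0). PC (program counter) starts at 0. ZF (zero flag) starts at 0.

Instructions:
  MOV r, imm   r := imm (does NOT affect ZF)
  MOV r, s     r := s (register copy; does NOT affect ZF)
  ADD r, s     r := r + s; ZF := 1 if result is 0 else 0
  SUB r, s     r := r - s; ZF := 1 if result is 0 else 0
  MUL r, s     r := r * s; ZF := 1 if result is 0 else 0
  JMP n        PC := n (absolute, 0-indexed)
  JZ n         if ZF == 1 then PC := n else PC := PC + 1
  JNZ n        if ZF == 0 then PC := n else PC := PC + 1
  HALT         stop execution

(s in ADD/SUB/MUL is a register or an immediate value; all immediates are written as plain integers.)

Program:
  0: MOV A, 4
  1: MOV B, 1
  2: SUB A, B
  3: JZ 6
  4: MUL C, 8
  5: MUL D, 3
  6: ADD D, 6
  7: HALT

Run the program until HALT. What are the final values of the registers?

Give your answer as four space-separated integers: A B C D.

Step 1: PC=0 exec 'MOV A, 4'. After: A=4 B=0 C=0 D=0 ZF=0 PC=1
Step 2: PC=1 exec 'MOV B, 1'. After: A=4 B=1 C=0 D=0 ZF=0 PC=2
Step 3: PC=2 exec 'SUB A, B'. After: A=3 B=1 C=0 D=0 ZF=0 PC=3
Step 4: PC=3 exec 'JZ 6'. After: A=3 B=1 C=0 D=0 ZF=0 PC=4
Step 5: PC=4 exec 'MUL C, 8'. After: A=3 B=1 C=0 D=0 ZF=1 PC=5
Step 6: PC=5 exec 'MUL D, 3'. After: A=3 B=1 C=0 D=0 ZF=1 PC=6
Step 7: PC=6 exec 'ADD D, 6'. After: A=3 B=1 C=0 D=6 ZF=0 PC=7
Step 8: PC=7 exec 'HALT'. After: A=3 B=1 C=0 D=6 ZF=0 PC=7 HALTED

Answer: 3 1 0 6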